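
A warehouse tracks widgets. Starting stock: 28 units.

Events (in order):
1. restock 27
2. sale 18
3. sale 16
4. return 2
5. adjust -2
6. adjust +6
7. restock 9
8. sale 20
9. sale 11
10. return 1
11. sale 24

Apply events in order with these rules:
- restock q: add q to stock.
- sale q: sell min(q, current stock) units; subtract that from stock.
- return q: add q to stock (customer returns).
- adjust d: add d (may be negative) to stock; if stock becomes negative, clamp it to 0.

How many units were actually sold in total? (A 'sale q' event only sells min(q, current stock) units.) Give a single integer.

Answer: 71

Derivation:
Processing events:
Start: stock = 28
  Event 1 (restock 27): 28 + 27 = 55
  Event 2 (sale 18): sell min(18,55)=18. stock: 55 - 18 = 37. total_sold = 18
  Event 3 (sale 16): sell min(16,37)=16. stock: 37 - 16 = 21. total_sold = 34
  Event 4 (return 2): 21 + 2 = 23
  Event 5 (adjust -2): 23 + -2 = 21
  Event 6 (adjust +6): 21 + 6 = 27
  Event 7 (restock 9): 27 + 9 = 36
  Event 8 (sale 20): sell min(20,36)=20. stock: 36 - 20 = 16. total_sold = 54
  Event 9 (sale 11): sell min(11,16)=11. stock: 16 - 11 = 5. total_sold = 65
  Event 10 (return 1): 5 + 1 = 6
  Event 11 (sale 24): sell min(24,6)=6. stock: 6 - 6 = 0. total_sold = 71
Final: stock = 0, total_sold = 71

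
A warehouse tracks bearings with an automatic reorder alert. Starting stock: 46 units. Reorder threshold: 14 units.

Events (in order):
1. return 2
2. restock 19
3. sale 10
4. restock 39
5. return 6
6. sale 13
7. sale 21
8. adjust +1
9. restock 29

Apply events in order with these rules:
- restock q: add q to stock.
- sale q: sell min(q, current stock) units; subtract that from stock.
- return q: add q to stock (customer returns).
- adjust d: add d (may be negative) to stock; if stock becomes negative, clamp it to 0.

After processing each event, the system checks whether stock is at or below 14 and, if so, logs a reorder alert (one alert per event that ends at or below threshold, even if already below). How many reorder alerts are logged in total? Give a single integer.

Answer: 0

Derivation:
Processing events:
Start: stock = 46
  Event 1 (return 2): 46 + 2 = 48
  Event 2 (restock 19): 48 + 19 = 67
  Event 3 (sale 10): sell min(10,67)=10. stock: 67 - 10 = 57. total_sold = 10
  Event 4 (restock 39): 57 + 39 = 96
  Event 5 (return 6): 96 + 6 = 102
  Event 6 (sale 13): sell min(13,102)=13. stock: 102 - 13 = 89. total_sold = 23
  Event 7 (sale 21): sell min(21,89)=21. stock: 89 - 21 = 68. total_sold = 44
  Event 8 (adjust +1): 68 + 1 = 69
  Event 9 (restock 29): 69 + 29 = 98
Final: stock = 98, total_sold = 44

Checking against threshold 14:
  After event 1: stock=48 > 14
  After event 2: stock=67 > 14
  After event 3: stock=57 > 14
  After event 4: stock=96 > 14
  After event 5: stock=102 > 14
  After event 6: stock=89 > 14
  After event 7: stock=68 > 14
  After event 8: stock=69 > 14
  After event 9: stock=98 > 14
Alert events: []. Count = 0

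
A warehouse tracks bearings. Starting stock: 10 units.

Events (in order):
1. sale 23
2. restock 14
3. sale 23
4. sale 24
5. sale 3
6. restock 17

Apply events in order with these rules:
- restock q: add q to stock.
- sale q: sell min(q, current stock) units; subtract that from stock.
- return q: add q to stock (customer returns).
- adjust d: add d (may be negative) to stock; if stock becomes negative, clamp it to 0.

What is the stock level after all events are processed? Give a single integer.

Answer: 17

Derivation:
Processing events:
Start: stock = 10
  Event 1 (sale 23): sell min(23,10)=10. stock: 10 - 10 = 0. total_sold = 10
  Event 2 (restock 14): 0 + 14 = 14
  Event 3 (sale 23): sell min(23,14)=14. stock: 14 - 14 = 0. total_sold = 24
  Event 4 (sale 24): sell min(24,0)=0. stock: 0 - 0 = 0. total_sold = 24
  Event 5 (sale 3): sell min(3,0)=0. stock: 0 - 0 = 0. total_sold = 24
  Event 6 (restock 17): 0 + 17 = 17
Final: stock = 17, total_sold = 24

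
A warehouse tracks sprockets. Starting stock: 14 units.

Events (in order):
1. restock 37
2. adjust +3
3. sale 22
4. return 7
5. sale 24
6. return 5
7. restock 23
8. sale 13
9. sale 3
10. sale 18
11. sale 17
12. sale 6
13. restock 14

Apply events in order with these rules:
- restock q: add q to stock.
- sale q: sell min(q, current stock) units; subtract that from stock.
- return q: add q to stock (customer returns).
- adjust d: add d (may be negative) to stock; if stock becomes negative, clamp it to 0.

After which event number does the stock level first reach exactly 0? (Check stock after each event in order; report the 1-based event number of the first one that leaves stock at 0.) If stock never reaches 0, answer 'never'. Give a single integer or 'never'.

Answer: 11

Derivation:
Processing events:
Start: stock = 14
  Event 1 (restock 37): 14 + 37 = 51
  Event 2 (adjust +3): 51 + 3 = 54
  Event 3 (sale 22): sell min(22,54)=22. stock: 54 - 22 = 32. total_sold = 22
  Event 4 (return 7): 32 + 7 = 39
  Event 5 (sale 24): sell min(24,39)=24. stock: 39 - 24 = 15. total_sold = 46
  Event 6 (return 5): 15 + 5 = 20
  Event 7 (restock 23): 20 + 23 = 43
  Event 8 (sale 13): sell min(13,43)=13. stock: 43 - 13 = 30. total_sold = 59
  Event 9 (sale 3): sell min(3,30)=3. stock: 30 - 3 = 27. total_sold = 62
  Event 10 (sale 18): sell min(18,27)=18. stock: 27 - 18 = 9. total_sold = 80
  Event 11 (sale 17): sell min(17,9)=9. stock: 9 - 9 = 0. total_sold = 89
  Event 12 (sale 6): sell min(6,0)=0. stock: 0 - 0 = 0. total_sold = 89
  Event 13 (restock 14): 0 + 14 = 14
Final: stock = 14, total_sold = 89

First zero at event 11.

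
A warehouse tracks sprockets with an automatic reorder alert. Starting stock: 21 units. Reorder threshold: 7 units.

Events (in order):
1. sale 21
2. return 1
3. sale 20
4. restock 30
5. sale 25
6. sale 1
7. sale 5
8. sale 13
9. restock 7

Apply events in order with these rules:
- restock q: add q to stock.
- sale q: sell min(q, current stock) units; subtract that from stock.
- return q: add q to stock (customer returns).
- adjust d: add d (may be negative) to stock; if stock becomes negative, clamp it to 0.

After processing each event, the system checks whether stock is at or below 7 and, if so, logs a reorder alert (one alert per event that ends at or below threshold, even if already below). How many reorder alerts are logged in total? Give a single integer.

Answer: 8

Derivation:
Processing events:
Start: stock = 21
  Event 1 (sale 21): sell min(21,21)=21. stock: 21 - 21 = 0. total_sold = 21
  Event 2 (return 1): 0 + 1 = 1
  Event 3 (sale 20): sell min(20,1)=1. stock: 1 - 1 = 0. total_sold = 22
  Event 4 (restock 30): 0 + 30 = 30
  Event 5 (sale 25): sell min(25,30)=25. stock: 30 - 25 = 5. total_sold = 47
  Event 6 (sale 1): sell min(1,5)=1. stock: 5 - 1 = 4. total_sold = 48
  Event 7 (sale 5): sell min(5,4)=4. stock: 4 - 4 = 0. total_sold = 52
  Event 8 (sale 13): sell min(13,0)=0. stock: 0 - 0 = 0. total_sold = 52
  Event 9 (restock 7): 0 + 7 = 7
Final: stock = 7, total_sold = 52

Checking against threshold 7:
  After event 1: stock=0 <= 7 -> ALERT
  After event 2: stock=1 <= 7 -> ALERT
  After event 3: stock=0 <= 7 -> ALERT
  After event 4: stock=30 > 7
  After event 5: stock=5 <= 7 -> ALERT
  After event 6: stock=4 <= 7 -> ALERT
  After event 7: stock=0 <= 7 -> ALERT
  After event 8: stock=0 <= 7 -> ALERT
  After event 9: stock=7 <= 7 -> ALERT
Alert events: [1, 2, 3, 5, 6, 7, 8, 9]. Count = 8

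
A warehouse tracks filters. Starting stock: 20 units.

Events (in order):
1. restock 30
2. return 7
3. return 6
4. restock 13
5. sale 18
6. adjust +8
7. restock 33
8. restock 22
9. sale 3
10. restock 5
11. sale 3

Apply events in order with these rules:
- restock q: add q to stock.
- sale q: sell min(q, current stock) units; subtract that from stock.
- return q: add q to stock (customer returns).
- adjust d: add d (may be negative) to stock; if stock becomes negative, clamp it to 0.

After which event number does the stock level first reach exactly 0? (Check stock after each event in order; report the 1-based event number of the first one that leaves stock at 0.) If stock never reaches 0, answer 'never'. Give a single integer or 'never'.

Processing events:
Start: stock = 20
  Event 1 (restock 30): 20 + 30 = 50
  Event 2 (return 7): 50 + 7 = 57
  Event 3 (return 6): 57 + 6 = 63
  Event 4 (restock 13): 63 + 13 = 76
  Event 5 (sale 18): sell min(18,76)=18. stock: 76 - 18 = 58. total_sold = 18
  Event 6 (adjust +8): 58 + 8 = 66
  Event 7 (restock 33): 66 + 33 = 99
  Event 8 (restock 22): 99 + 22 = 121
  Event 9 (sale 3): sell min(3,121)=3. stock: 121 - 3 = 118. total_sold = 21
  Event 10 (restock 5): 118 + 5 = 123
  Event 11 (sale 3): sell min(3,123)=3. stock: 123 - 3 = 120. total_sold = 24
Final: stock = 120, total_sold = 24

Stock never reaches 0.

Answer: never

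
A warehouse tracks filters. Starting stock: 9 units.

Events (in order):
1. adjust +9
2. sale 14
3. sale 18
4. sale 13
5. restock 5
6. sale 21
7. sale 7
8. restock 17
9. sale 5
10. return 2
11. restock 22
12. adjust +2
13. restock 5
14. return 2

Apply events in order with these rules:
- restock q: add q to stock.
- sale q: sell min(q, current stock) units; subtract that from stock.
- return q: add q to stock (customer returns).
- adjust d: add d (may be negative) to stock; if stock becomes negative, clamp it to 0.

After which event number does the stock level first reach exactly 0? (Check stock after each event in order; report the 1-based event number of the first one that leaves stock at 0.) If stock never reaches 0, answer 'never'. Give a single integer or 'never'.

Answer: 3

Derivation:
Processing events:
Start: stock = 9
  Event 1 (adjust +9): 9 + 9 = 18
  Event 2 (sale 14): sell min(14,18)=14. stock: 18 - 14 = 4. total_sold = 14
  Event 3 (sale 18): sell min(18,4)=4. stock: 4 - 4 = 0. total_sold = 18
  Event 4 (sale 13): sell min(13,0)=0. stock: 0 - 0 = 0. total_sold = 18
  Event 5 (restock 5): 0 + 5 = 5
  Event 6 (sale 21): sell min(21,5)=5. stock: 5 - 5 = 0. total_sold = 23
  Event 7 (sale 7): sell min(7,0)=0. stock: 0 - 0 = 0. total_sold = 23
  Event 8 (restock 17): 0 + 17 = 17
  Event 9 (sale 5): sell min(5,17)=5. stock: 17 - 5 = 12. total_sold = 28
  Event 10 (return 2): 12 + 2 = 14
  Event 11 (restock 22): 14 + 22 = 36
  Event 12 (adjust +2): 36 + 2 = 38
  Event 13 (restock 5): 38 + 5 = 43
  Event 14 (return 2): 43 + 2 = 45
Final: stock = 45, total_sold = 28

First zero at event 3.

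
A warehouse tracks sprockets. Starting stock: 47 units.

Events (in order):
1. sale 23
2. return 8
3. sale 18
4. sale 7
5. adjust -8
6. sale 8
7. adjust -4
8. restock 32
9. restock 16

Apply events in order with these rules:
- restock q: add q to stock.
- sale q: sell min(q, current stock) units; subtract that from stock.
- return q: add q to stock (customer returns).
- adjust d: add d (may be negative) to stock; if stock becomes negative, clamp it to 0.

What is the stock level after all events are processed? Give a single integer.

Answer: 48

Derivation:
Processing events:
Start: stock = 47
  Event 1 (sale 23): sell min(23,47)=23. stock: 47 - 23 = 24. total_sold = 23
  Event 2 (return 8): 24 + 8 = 32
  Event 3 (sale 18): sell min(18,32)=18. stock: 32 - 18 = 14. total_sold = 41
  Event 4 (sale 7): sell min(7,14)=7. stock: 14 - 7 = 7. total_sold = 48
  Event 5 (adjust -8): 7 + -8 = 0 (clamped to 0)
  Event 6 (sale 8): sell min(8,0)=0. stock: 0 - 0 = 0. total_sold = 48
  Event 7 (adjust -4): 0 + -4 = 0 (clamped to 0)
  Event 8 (restock 32): 0 + 32 = 32
  Event 9 (restock 16): 32 + 16 = 48
Final: stock = 48, total_sold = 48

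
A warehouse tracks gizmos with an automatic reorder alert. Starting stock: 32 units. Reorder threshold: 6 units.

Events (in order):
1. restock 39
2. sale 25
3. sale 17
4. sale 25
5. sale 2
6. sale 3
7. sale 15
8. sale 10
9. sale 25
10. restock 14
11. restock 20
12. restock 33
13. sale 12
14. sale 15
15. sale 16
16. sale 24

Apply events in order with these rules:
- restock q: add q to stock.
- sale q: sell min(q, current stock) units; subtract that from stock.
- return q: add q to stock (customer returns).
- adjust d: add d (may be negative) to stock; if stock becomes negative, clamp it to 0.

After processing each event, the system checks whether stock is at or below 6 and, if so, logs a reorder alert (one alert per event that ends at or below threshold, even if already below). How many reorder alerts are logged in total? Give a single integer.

Answer: 7

Derivation:
Processing events:
Start: stock = 32
  Event 1 (restock 39): 32 + 39 = 71
  Event 2 (sale 25): sell min(25,71)=25. stock: 71 - 25 = 46. total_sold = 25
  Event 3 (sale 17): sell min(17,46)=17. stock: 46 - 17 = 29. total_sold = 42
  Event 4 (sale 25): sell min(25,29)=25. stock: 29 - 25 = 4. total_sold = 67
  Event 5 (sale 2): sell min(2,4)=2. stock: 4 - 2 = 2. total_sold = 69
  Event 6 (sale 3): sell min(3,2)=2. stock: 2 - 2 = 0. total_sold = 71
  Event 7 (sale 15): sell min(15,0)=0. stock: 0 - 0 = 0. total_sold = 71
  Event 8 (sale 10): sell min(10,0)=0. stock: 0 - 0 = 0. total_sold = 71
  Event 9 (sale 25): sell min(25,0)=0. stock: 0 - 0 = 0. total_sold = 71
  Event 10 (restock 14): 0 + 14 = 14
  Event 11 (restock 20): 14 + 20 = 34
  Event 12 (restock 33): 34 + 33 = 67
  Event 13 (sale 12): sell min(12,67)=12. stock: 67 - 12 = 55. total_sold = 83
  Event 14 (sale 15): sell min(15,55)=15. stock: 55 - 15 = 40. total_sold = 98
  Event 15 (sale 16): sell min(16,40)=16. stock: 40 - 16 = 24. total_sold = 114
  Event 16 (sale 24): sell min(24,24)=24. stock: 24 - 24 = 0. total_sold = 138
Final: stock = 0, total_sold = 138

Checking against threshold 6:
  After event 1: stock=71 > 6
  After event 2: stock=46 > 6
  After event 3: stock=29 > 6
  After event 4: stock=4 <= 6 -> ALERT
  After event 5: stock=2 <= 6 -> ALERT
  After event 6: stock=0 <= 6 -> ALERT
  After event 7: stock=0 <= 6 -> ALERT
  After event 8: stock=0 <= 6 -> ALERT
  After event 9: stock=0 <= 6 -> ALERT
  After event 10: stock=14 > 6
  After event 11: stock=34 > 6
  After event 12: stock=67 > 6
  After event 13: stock=55 > 6
  After event 14: stock=40 > 6
  After event 15: stock=24 > 6
  After event 16: stock=0 <= 6 -> ALERT
Alert events: [4, 5, 6, 7, 8, 9, 16]. Count = 7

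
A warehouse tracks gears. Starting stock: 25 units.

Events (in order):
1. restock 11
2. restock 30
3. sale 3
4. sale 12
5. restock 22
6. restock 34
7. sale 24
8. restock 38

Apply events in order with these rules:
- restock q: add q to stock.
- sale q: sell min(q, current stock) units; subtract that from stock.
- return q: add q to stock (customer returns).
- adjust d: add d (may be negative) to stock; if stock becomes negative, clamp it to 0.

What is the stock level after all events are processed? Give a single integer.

Processing events:
Start: stock = 25
  Event 1 (restock 11): 25 + 11 = 36
  Event 2 (restock 30): 36 + 30 = 66
  Event 3 (sale 3): sell min(3,66)=3. stock: 66 - 3 = 63. total_sold = 3
  Event 4 (sale 12): sell min(12,63)=12. stock: 63 - 12 = 51. total_sold = 15
  Event 5 (restock 22): 51 + 22 = 73
  Event 6 (restock 34): 73 + 34 = 107
  Event 7 (sale 24): sell min(24,107)=24. stock: 107 - 24 = 83. total_sold = 39
  Event 8 (restock 38): 83 + 38 = 121
Final: stock = 121, total_sold = 39

Answer: 121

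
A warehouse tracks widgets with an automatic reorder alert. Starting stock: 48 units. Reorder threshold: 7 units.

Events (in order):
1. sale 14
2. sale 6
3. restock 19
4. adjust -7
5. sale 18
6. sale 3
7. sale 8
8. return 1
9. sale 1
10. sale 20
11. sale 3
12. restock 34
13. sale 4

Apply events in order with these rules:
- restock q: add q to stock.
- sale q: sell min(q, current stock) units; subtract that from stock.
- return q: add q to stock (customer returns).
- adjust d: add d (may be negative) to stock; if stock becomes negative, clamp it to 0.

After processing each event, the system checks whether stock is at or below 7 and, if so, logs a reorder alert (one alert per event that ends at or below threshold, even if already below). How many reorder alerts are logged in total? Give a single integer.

Processing events:
Start: stock = 48
  Event 1 (sale 14): sell min(14,48)=14. stock: 48 - 14 = 34. total_sold = 14
  Event 2 (sale 6): sell min(6,34)=6. stock: 34 - 6 = 28. total_sold = 20
  Event 3 (restock 19): 28 + 19 = 47
  Event 4 (adjust -7): 47 + -7 = 40
  Event 5 (sale 18): sell min(18,40)=18. stock: 40 - 18 = 22. total_sold = 38
  Event 6 (sale 3): sell min(3,22)=3. stock: 22 - 3 = 19. total_sold = 41
  Event 7 (sale 8): sell min(8,19)=8. stock: 19 - 8 = 11. total_sold = 49
  Event 8 (return 1): 11 + 1 = 12
  Event 9 (sale 1): sell min(1,12)=1. stock: 12 - 1 = 11. total_sold = 50
  Event 10 (sale 20): sell min(20,11)=11. stock: 11 - 11 = 0. total_sold = 61
  Event 11 (sale 3): sell min(3,0)=0. stock: 0 - 0 = 0. total_sold = 61
  Event 12 (restock 34): 0 + 34 = 34
  Event 13 (sale 4): sell min(4,34)=4. stock: 34 - 4 = 30. total_sold = 65
Final: stock = 30, total_sold = 65

Checking against threshold 7:
  After event 1: stock=34 > 7
  After event 2: stock=28 > 7
  After event 3: stock=47 > 7
  After event 4: stock=40 > 7
  After event 5: stock=22 > 7
  After event 6: stock=19 > 7
  After event 7: stock=11 > 7
  After event 8: stock=12 > 7
  After event 9: stock=11 > 7
  After event 10: stock=0 <= 7 -> ALERT
  After event 11: stock=0 <= 7 -> ALERT
  After event 12: stock=34 > 7
  After event 13: stock=30 > 7
Alert events: [10, 11]. Count = 2

Answer: 2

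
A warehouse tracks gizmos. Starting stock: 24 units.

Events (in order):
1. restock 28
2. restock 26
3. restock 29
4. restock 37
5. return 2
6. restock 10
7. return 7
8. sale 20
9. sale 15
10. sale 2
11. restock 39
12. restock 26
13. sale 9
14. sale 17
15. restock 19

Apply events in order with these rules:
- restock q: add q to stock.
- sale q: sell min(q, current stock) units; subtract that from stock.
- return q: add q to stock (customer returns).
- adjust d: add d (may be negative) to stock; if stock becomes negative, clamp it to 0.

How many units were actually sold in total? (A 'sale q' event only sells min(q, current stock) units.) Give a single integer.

Processing events:
Start: stock = 24
  Event 1 (restock 28): 24 + 28 = 52
  Event 2 (restock 26): 52 + 26 = 78
  Event 3 (restock 29): 78 + 29 = 107
  Event 4 (restock 37): 107 + 37 = 144
  Event 5 (return 2): 144 + 2 = 146
  Event 6 (restock 10): 146 + 10 = 156
  Event 7 (return 7): 156 + 7 = 163
  Event 8 (sale 20): sell min(20,163)=20. stock: 163 - 20 = 143. total_sold = 20
  Event 9 (sale 15): sell min(15,143)=15. stock: 143 - 15 = 128. total_sold = 35
  Event 10 (sale 2): sell min(2,128)=2. stock: 128 - 2 = 126. total_sold = 37
  Event 11 (restock 39): 126 + 39 = 165
  Event 12 (restock 26): 165 + 26 = 191
  Event 13 (sale 9): sell min(9,191)=9. stock: 191 - 9 = 182. total_sold = 46
  Event 14 (sale 17): sell min(17,182)=17. stock: 182 - 17 = 165. total_sold = 63
  Event 15 (restock 19): 165 + 19 = 184
Final: stock = 184, total_sold = 63

Answer: 63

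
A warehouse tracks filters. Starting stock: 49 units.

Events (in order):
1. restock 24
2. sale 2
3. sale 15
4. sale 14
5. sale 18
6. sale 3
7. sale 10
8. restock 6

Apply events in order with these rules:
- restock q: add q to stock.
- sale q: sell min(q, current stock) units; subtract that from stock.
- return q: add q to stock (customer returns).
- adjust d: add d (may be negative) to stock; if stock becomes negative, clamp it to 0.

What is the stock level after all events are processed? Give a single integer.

Answer: 17

Derivation:
Processing events:
Start: stock = 49
  Event 1 (restock 24): 49 + 24 = 73
  Event 2 (sale 2): sell min(2,73)=2. stock: 73 - 2 = 71. total_sold = 2
  Event 3 (sale 15): sell min(15,71)=15. stock: 71 - 15 = 56. total_sold = 17
  Event 4 (sale 14): sell min(14,56)=14. stock: 56 - 14 = 42. total_sold = 31
  Event 5 (sale 18): sell min(18,42)=18. stock: 42 - 18 = 24. total_sold = 49
  Event 6 (sale 3): sell min(3,24)=3. stock: 24 - 3 = 21. total_sold = 52
  Event 7 (sale 10): sell min(10,21)=10. stock: 21 - 10 = 11. total_sold = 62
  Event 8 (restock 6): 11 + 6 = 17
Final: stock = 17, total_sold = 62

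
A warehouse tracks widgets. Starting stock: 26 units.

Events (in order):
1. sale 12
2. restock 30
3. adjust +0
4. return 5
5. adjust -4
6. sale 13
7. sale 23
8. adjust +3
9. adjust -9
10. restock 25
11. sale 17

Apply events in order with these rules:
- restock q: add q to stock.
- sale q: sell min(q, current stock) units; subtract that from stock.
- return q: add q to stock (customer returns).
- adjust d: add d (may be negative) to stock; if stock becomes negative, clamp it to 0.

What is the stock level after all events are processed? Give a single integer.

Processing events:
Start: stock = 26
  Event 1 (sale 12): sell min(12,26)=12. stock: 26 - 12 = 14. total_sold = 12
  Event 2 (restock 30): 14 + 30 = 44
  Event 3 (adjust +0): 44 + 0 = 44
  Event 4 (return 5): 44 + 5 = 49
  Event 5 (adjust -4): 49 + -4 = 45
  Event 6 (sale 13): sell min(13,45)=13. stock: 45 - 13 = 32. total_sold = 25
  Event 7 (sale 23): sell min(23,32)=23. stock: 32 - 23 = 9. total_sold = 48
  Event 8 (adjust +3): 9 + 3 = 12
  Event 9 (adjust -9): 12 + -9 = 3
  Event 10 (restock 25): 3 + 25 = 28
  Event 11 (sale 17): sell min(17,28)=17. stock: 28 - 17 = 11. total_sold = 65
Final: stock = 11, total_sold = 65

Answer: 11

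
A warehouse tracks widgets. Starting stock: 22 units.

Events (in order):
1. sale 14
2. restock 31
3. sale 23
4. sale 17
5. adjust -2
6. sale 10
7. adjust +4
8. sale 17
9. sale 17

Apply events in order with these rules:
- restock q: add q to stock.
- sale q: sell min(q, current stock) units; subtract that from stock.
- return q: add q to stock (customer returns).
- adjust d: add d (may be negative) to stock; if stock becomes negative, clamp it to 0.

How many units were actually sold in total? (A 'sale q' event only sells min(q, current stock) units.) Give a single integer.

Answer: 57

Derivation:
Processing events:
Start: stock = 22
  Event 1 (sale 14): sell min(14,22)=14. stock: 22 - 14 = 8. total_sold = 14
  Event 2 (restock 31): 8 + 31 = 39
  Event 3 (sale 23): sell min(23,39)=23. stock: 39 - 23 = 16. total_sold = 37
  Event 4 (sale 17): sell min(17,16)=16. stock: 16 - 16 = 0. total_sold = 53
  Event 5 (adjust -2): 0 + -2 = 0 (clamped to 0)
  Event 6 (sale 10): sell min(10,0)=0. stock: 0 - 0 = 0. total_sold = 53
  Event 7 (adjust +4): 0 + 4 = 4
  Event 8 (sale 17): sell min(17,4)=4. stock: 4 - 4 = 0. total_sold = 57
  Event 9 (sale 17): sell min(17,0)=0. stock: 0 - 0 = 0. total_sold = 57
Final: stock = 0, total_sold = 57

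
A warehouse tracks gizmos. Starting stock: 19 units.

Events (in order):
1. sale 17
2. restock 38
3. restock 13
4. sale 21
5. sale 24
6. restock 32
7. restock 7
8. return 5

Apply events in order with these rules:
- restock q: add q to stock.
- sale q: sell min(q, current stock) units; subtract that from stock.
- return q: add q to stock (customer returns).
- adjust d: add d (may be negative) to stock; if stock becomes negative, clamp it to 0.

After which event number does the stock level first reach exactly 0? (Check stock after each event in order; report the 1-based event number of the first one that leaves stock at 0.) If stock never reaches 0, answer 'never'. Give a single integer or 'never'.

Processing events:
Start: stock = 19
  Event 1 (sale 17): sell min(17,19)=17. stock: 19 - 17 = 2. total_sold = 17
  Event 2 (restock 38): 2 + 38 = 40
  Event 3 (restock 13): 40 + 13 = 53
  Event 4 (sale 21): sell min(21,53)=21. stock: 53 - 21 = 32. total_sold = 38
  Event 5 (sale 24): sell min(24,32)=24. stock: 32 - 24 = 8. total_sold = 62
  Event 6 (restock 32): 8 + 32 = 40
  Event 7 (restock 7): 40 + 7 = 47
  Event 8 (return 5): 47 + 5 = 52
Final: stock = 52, total_sold = 62

Stock never reaches 0.

Answer: never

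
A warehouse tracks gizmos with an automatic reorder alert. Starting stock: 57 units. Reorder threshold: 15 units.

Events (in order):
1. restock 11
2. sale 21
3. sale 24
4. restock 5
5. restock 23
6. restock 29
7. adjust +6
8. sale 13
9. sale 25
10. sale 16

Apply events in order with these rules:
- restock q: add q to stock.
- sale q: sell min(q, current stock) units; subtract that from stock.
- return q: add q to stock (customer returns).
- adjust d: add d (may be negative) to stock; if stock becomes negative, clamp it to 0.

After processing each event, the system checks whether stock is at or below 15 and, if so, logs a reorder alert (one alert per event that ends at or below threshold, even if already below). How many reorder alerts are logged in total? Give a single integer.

Processing events:
Start: stock = 57
  Event 1 (restock 11): 57 + 11 = 68
  Event 2 (sale 21): sell min(21,68)=21. stock: 68 - 21 = 47. total_sold = 21
  Event 3 (sale 24): sell min(24,47)=24. stock: 47 - 24 = 23. total_sold = 45
  Event 4 (restock 5): 23 + 5 = 28
  Event 5 (restock 23): 28 + 23 = 51
  Event 6 (restock 29): 51 + 29 = 80
  Event 7 (adjust +6): 80 + 6 = 86
  Event 8 (sale 13): sell min(13,86)=13. stock: 86 - 13 = 73. total_sold = 58
  Event 9 (sale 25): sell min(25,73)=25. stock: 73 - 25 = 48. total_sold = 83
  Event 10 (sale 16): sell min(16,48)=16. stock: 48 - 16 = 32. total_sold = 99
Final: stock = 32, total_sold = 99

Checking against threshold 15:
  After event 1: stock=68 > 15
  After event 2: stock=47 > 15
  After event 3: stock=23 > 15
  After event 4: stock=28 > 15
  After event 5: stock=51 > 15
  After event 6: stock=80 > 15
  After event 7: stock=86 > 15
  After event 8: stock=73 > 15
  After event 9: stock=48 > 15
  After event 10: stock=32 > 15
Alert events: []. Count = 0

Answer: 0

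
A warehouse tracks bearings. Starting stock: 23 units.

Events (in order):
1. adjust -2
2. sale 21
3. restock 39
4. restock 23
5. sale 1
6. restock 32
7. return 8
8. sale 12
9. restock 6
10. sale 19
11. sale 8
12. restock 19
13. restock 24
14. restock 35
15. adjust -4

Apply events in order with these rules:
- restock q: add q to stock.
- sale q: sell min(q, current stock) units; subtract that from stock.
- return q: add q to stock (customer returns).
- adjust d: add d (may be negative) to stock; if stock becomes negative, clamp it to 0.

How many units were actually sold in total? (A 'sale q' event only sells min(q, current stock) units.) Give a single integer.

Processing events:
Start: stock = 23
  Event 1 (adjust -2): 23 + -2 = 21
  Event 2 (sale 21): sell min(21,21)=21. stock: 21 - 21 = 0. total_sold = 21
  Event 3 (restock 39): 0 + 39 = 39
  Event 4 (restock 23): 39 + 23 = 62
  Event 5 (sale 1): sell min(1,62)=1. stock: 62 - 1 = 61. total_sold = 22
  Event 6 (restock 32): 61 + 32 = 93
  Event 7 (return 8): 93 + 8 = 101
  Event 8 (sale 12): sell min(12,101)=12. stock: 101 - 12 = 89. total_sold = 34
  Event 9 (restock 6): 89 + 6 = 95
  Event 10 (sale 19): sell min(19,95)=19. stock: 95 - 19 = 76. total_sold = 53
  Event 11 (sale 8): sell min(8,76)=8. stock: 76 - 8 = 68. total_sold = 61
  Event 12 (restock 19): 68 + 19 = 87
  Event 13 (restock 24): 87 + 24 = 111
  Event 14 (restock 35): 111 + 35 = 146
  Event 15 (adjust -4): 146 + -4 = 142
Final: stock = 142, total_sold = 61

Answer: 61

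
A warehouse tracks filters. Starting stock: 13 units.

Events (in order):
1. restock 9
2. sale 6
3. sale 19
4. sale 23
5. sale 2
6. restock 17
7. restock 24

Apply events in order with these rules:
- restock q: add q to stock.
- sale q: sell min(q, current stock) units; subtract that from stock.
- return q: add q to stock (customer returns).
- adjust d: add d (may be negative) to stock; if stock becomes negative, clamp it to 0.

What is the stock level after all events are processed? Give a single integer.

Processing events:
Start: stock = 13
  Event 1 (restock 9): 13 + 9 = 22
  Event 2 (sale 6): sell min(6,22)=6. stock: 22 - 6 = 16. total_sold = 6
  Event 3 (sale 19): sell min(19,16)=16. stock: 16 - 16 = 0. total_sold = 22
  Event 4 (sale 23): sell min(23,0)=0. stock: 0 - 0 = 0. total_sold = 22
  Event 5 (sale 2): sell min(2,0)=0. stock: 0 - 0 = 0. total_sold = 22
  Event 6 (restock 17): 0 + 17 = 17
  Event 7 (restock 24): 17 + 24 = 41
Final: stock = 41, total_sold = 22

Answer: 41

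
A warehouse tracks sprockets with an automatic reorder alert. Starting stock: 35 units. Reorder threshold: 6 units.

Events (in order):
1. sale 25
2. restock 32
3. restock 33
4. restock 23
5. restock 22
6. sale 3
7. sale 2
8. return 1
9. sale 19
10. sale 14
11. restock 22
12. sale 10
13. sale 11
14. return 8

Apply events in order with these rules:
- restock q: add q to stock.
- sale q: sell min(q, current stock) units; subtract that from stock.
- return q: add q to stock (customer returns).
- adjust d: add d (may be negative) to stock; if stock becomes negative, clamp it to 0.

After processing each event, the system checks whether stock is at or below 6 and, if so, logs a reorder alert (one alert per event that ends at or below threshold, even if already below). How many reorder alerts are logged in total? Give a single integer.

Answer: 0

Derivation:
Processing events:
Start: stock = 35
  Event 1 (sale 25): sell min(25,35)=25. stock: 35 - 25 = 10. total_sold = 25
  Event 2 (restock 32): 10 + 32 = 42
  Event 3 (restock 33): 42 + 33 = 75
  Event 4 (restock 23): 75 + 23 = 98
  Event 5 (restock 22): 98 + 22 = 120
  Event 6 (sale 3): sell min(3,120)=3. stock: 120 - 3 = 117. total_sold = 28
  Event 7 (sale 2): sell min(2,117)=2. stock: 117 - 2 = 115. total_sold = 30
  Event 8 (return 1): 115 + 1 = 116
  Event 9 (sale 19): sell min(19,116)=19. stock: 116 - 19 = 97. total_sold = 49
  Event 10 (sale 14): sell min(14,97)=14. stock: 97 - 14 = 83. total_sold = 63
  Event 11 (restock 22): 83 + 22 = 105
  Event 12 (sale 10): sell min(10,105)=10. stock: 105 - 10 = 95. total_sold = 73
  Event 13 (sale 11): sell min(11,95)=11. stock: 95 - 11 = 84. total_sold = 84
  Event 14 (return 8): 84 + 8 = 92
Final: stock = 92, total_sold = 84

Checking against threshold 6:
  After event 1: stock=10 > 6
  After event 2: stock=42 > 6
  After event 3: stock=75 > 6
  After event 4: stock=98 > 6
  After event 5: stock=120 > 6
  After event 6: stock=117 > 6
  After event 7: stock=115 > 6
  After event 8: stock=116 > 6
  After event 9: stock=97 > 6
  After event 10: stock=83 > 6
  After event 11: stock=105 > 6
  After event 12: stock=95 > 6
  After event 13: stock=84 > 6
  After event 14: stock=92 > 6
Alert events: []. Count = 0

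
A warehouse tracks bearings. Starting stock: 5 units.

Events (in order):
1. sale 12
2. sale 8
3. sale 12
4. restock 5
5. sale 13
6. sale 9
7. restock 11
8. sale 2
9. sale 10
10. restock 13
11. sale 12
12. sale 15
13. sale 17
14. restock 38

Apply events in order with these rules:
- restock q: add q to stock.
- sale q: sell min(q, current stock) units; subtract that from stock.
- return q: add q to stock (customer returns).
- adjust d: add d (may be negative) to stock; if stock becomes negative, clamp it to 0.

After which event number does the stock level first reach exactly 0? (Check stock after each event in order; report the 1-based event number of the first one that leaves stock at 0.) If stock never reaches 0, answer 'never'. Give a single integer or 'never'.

Answer: 1

Derivation:
Processing events:
Start: stock = 5
  Event 1 (sale 12): sell min(12,5)=5. stock: 5 - 5 = 0. total_sold = 5
  Event 2 (sale 8): sell min(8,0)=0. stock: 0 - 0 = 0. total_sold = 5
  Event 3 (sale 12): sell min(12,0)=0. stock: 0 - 0 = 0. total_sold = 5
  Event 4 (restock 5): 0 + 5 = 5
  Event 5 (sale 13): sell min(13,5)=5. stock: 5 - 5 = 0. total_sold = 10
  Event 6 (sale 9): sell min(9,0)=0. stock: 0 - 0 = 0. total_sold = 10
  Event 7 (restock 11): 0 + 11 = 11
  Event 8 (sale 2): sell min(2,11)=2. stock: 11 - 2 = 9. total_sold = 12
  Event 9 (sale 10): sell min(10,9)=9. stock: 9 - 9 = 0. total_sold = 21
  Event 10 (restock 13): 0 + 13 = 13
  Event 11 (sale 12): sell min(12,13)=12. stock: 13 - 12 = 1. total_sold = 33
  Event 12 (sale 15): sell min(15,1)=1. stock: 1 - 1 = 0. total_sold = 34
  Event 13 (sale 17): sell min(17,0)=0. stock: 0 - 0 = 0. total_sold = 34
  Event 14 (restock 38): 0 + 38 = 38
Final: stock = 38, total_sold = 34

First zero at event 1.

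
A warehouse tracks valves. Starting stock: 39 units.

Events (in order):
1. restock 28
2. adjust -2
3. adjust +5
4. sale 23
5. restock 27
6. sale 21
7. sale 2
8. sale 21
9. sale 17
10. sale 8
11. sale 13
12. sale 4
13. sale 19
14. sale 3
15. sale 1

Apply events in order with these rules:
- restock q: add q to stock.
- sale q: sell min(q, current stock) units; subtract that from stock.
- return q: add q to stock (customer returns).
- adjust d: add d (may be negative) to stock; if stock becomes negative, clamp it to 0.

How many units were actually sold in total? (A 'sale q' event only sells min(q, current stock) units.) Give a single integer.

Answer: 97

Derivation:
Processing events:
Start: stock = 39
  Event 1 (restock 28): 39 + 28 = 67
  Event 2 (adjust -2): 67 + -2 = 65
  Event 3 (adjust +5): 65 + 5 = 70
  Event 4 (sale 23): sell min(23,70)=23. stock: 70 - 23 = 47. total_sold = 23
  Event 5 (restock 27): 47 + 27 = 74
  Event 6 (sale 21): sell min(21,74)=21. stock: 74 - 21 = 53. total_sold = 44
  Event 7 (sale 2): sell min(2,53)=2. stock: 53 - 2 = 51. total_sold = 46
  Event 8 (sale 21): sell min(21,51)=21. stock: 51 - 21 = 30. total_sold = 67
  Event 9 (sale 17): sell min(17,30)=17. stock: 30 - 17 = 13. total_sold = 84
  Event 10 (sale 8): sell min(8,13)=8. stock: 13 - 8 = 5. total_sold = 92
  Event 11 (sale 13): sell min(13,5)=5. stock: 5 - 5 = 0. total_sold = 97
  Event 12 (sale 4): sell min(4,0)=0. stock: 0 - 0 = 0. total_sold = 97
  Event 13 (sale 19): sell min(19,0)=0. stock: 0 - 0 = 0. total_sold = 97
  Event 14 (sale 3): sell min(3,0)=0. stock: 0 - 0 = 0. total_sold = 97
  Event 15 (sale 1): sell min(1,0)=0. stock: 0 - 0 = 0. total_sold = 97
Final: stock = 0, total_sold = 97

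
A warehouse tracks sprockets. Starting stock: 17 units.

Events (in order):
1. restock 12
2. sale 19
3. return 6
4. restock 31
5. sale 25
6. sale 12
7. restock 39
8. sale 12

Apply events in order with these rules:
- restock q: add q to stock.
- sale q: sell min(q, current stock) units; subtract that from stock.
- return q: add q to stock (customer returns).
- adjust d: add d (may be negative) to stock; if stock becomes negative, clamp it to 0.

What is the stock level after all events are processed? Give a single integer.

Answer: 37

Derivation:
Processing events:
Start: stock = 17
  Event 1 (restock 12): 17 + 12 = 29
  Event 2 (sale 19): sell min(19,29)=19. stock: 29 - 19 = 10. total_sold = 19
  Event 3 (return 6): 10 + 6 = 16
  Event 4 (restock 31): 16 + 31 = 47
  Event 5 (sale 25): sell min(25,47)=25. stock: 47 - 25 = 22. total_sold = 44
  Event 6 (sale 12): sell min(12,22)=12. stock: 22 - 12 = 10. total_sold = 56
  Event 7 (restock 39): 10 + 39 = 49
  Event 8 (sale 12): sell min(12,49)=12. stock: 49 - 12 = 37. total_sold = 68
Final: stock = 37, total_sold = 68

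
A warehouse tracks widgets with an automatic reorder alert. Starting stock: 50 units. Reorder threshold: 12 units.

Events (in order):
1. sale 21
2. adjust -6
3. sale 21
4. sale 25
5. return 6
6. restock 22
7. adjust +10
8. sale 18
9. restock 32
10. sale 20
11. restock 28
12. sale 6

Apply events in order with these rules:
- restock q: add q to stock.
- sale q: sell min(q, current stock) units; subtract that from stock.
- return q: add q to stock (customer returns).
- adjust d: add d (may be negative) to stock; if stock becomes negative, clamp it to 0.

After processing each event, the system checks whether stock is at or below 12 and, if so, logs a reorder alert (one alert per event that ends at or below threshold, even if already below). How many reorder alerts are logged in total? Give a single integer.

Processing events:
Start: stock = 50
  Event 1 (sale 21): sell min(21,50)=21. stock: 50 - 21 = 29. total_sold = 21
  Event 2 (adjust -6): 29 + -6 = 23
  Event 3 (sale 21): sell min(21,23)=21. stock: 23 - 21 = 2. total_sold = 42
  Event 4 (sale 25): sell min(25,2)=2. stock: 2 - 2 = 0. total_sold = 44
  Event 5 (return 6): 0 + 6 = 6
  Event 6 (restock 22): 6 + 22 = 28
  Event 7 (adjust +10): 28 + 10 = 38
  Event 8 (sale 18): sell min(18,38)=18. stock: 38 - 18 = 20. total_sold = 62
  Event 9 (restock 32): 20 + 32 = 52
  Event 10 (sale 20): sell min(20,52)=20. stock: 52 - 20 = 32. total_sold = 82
  Event 11 (restock 28): 32 + 28 = 60
  Event 12 (sale 6): sell min(6,60)=6. stock: 60 - 6 = 54. total_sold = 88
Final: stock = 54, total_sold = 88

Checking against threshold 12:
  After event 1: stock=29 > 12
  After event 2: stock=23 > 12
  After event 3: stock=2 <= 12 -> ALERT
  After event 4: stock=0 <= 12 -> ALERT
  After event 5: stock=6 <= 12 -> ALERT
  After event 6: stock=28 > 12
  After event 7: stock=38 > 12
  After event 8: stock=20 > 12
  After event 9: stock=52 > 12
  After event 10: stock=32 > 12
  After event 11: stock=60 > 12
  After event 12: stock=54 > 12
Alert events: [3, 4, 5]. Count = 3

Answer: 3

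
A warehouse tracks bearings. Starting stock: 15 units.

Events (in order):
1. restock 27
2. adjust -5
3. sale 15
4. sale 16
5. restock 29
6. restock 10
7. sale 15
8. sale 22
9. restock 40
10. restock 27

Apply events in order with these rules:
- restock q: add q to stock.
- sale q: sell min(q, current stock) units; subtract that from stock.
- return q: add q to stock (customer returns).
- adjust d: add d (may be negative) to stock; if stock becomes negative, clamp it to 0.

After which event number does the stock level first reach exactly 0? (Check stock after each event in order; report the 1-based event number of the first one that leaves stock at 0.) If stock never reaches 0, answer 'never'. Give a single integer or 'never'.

Processing events:
Start: stock = 15
  Event 1 (restock 27): 15 + 27 = 42
  Event 2 (adjust -5): 42 + -5 = 37
  Event 3 (sale 15): sell min(15,37)=15. stock: 37 - 15 = 22. total_sold = 15
  Event 4 (sale 16): sell min(16,22)=16. stock: 22 - 16 = 6. total_sold = 31
  Event 5 (restock 29): 6 + 29 = 35
  Event 6 (restock 10): 35 + 10 = 45
  Event 7 (sale 15): sell min(15,45)=15. stock: 45 - 15 = 30. total_sold = 46
  Event 8 (sale 22): sell min(22,30)=22. stock: 30 - 22 = 8. total_sold = 68
  Event 9 (restock 40): 8 + 40 = 48
  Event 10 (restock 27): 48 + 27 = 75
Final: stock = 75, total_sold = 68

Stock never reaches 0.

Answer: never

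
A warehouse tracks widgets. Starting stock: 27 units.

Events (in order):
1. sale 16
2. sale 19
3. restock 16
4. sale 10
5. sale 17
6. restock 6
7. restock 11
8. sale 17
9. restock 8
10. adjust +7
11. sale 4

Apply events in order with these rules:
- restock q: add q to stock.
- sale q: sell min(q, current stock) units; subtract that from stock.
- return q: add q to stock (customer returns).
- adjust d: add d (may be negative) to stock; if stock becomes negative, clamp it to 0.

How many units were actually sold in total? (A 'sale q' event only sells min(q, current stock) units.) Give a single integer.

Processing events:
Start: stock = 27
  Event 1 (sale 16): sell min(16,27)=16. stock: 27 - 16 = 11. total_sold = 16
  Event 2 (sale 19): sell min(19,11)=11. stock: 11 - 11 = 0. total_sold = 27
  Event 3 (restock 16): 0 + 16 = 16
  Event 4 (sale 10): sell min(10,16)=10. stock: 16 - 10 = 6. total_sold = 37
  Event 5 (sale 17): sell min(17,6)=6. stock: 6 - 6 = 0. total_sold = 43
  Event 6 (restock 6): 0 + 6 = 6
  Event 7 (restock 11): 6 + 11 = 17
  Event 8 (sale 17): sell min(17,17)=17. stock: 17 - 17 = 0. total_sold = 60
  Event 9 (restock 8): 0 + 8 = 8
  Event 10 (adjust +7): 8 + 7 = 15
  Event 11 (sale 4): sell min(4,15)=4. stock: 15 - 4 = 11. total_sold = 64
Final: stock = 11, total_sold = 64

Answer: 64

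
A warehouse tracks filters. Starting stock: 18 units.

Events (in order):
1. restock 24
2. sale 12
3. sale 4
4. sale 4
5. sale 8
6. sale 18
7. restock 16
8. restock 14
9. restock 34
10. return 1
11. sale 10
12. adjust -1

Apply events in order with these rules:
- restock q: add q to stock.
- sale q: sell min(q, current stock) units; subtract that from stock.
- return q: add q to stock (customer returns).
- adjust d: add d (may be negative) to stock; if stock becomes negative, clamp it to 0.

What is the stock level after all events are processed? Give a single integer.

Processing events:
Start: stock = 18
  Event 1 (restock 24): 18 + 24 = 42
  Event 2 (sale 12): sell min(12,42)=12. stock: 42 - 12 = 30. total_sold = 12
  Event 3 (sale 4): sell min(4,30)=4. stock: 30 - 4 = 26. total_sold = 16
  Event 4 (sale 4): sell min(4,26)=4. stock: 26 - 4 = 22. total_sold = 20
  Event 5 (sale 8): sell min(8,22)=8. stock: 22 - 8 = 14. total_sold = 28
  Event 6 (sale 18): sell min(18,14)=14. stock: 14 - 14 = 0. total_sold = 42
  Event 7 (restock 16): 0 + 16 = 16
  Event 8 (restock 14): 16 + 14 = 30
  Event 9 (restock 34): 30 + 34 = 64
  Event 10 (return 1): 64 + 1 = 65
  Event 11 (sale 10): sell min(10,65)=10. stock: 65 - 10 = 55. total_sold = 52
  Event 12 (adjust -1): 55 + -1 = 54
Final: stock = 54, total_sold = 52

Answer: 54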